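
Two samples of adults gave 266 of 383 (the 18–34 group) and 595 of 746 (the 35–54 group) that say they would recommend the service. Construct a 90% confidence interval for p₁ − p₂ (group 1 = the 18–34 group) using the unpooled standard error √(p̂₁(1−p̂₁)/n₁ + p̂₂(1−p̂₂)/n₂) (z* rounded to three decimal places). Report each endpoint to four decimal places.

p̂₁ = 266/383 = 0.69452, p̂₂ = 595/746 = 0.79759; p̂₁ − p̂₂ = -0.10307.
Unpooled SE = √(p̂₁(1−p̂₁)/n₁ + p̂₂(1−p̂₂)/n₂) = √(0.000553951 + 0.000216410) = 0.027755.
The 90% critical value is z* = 1.645. Margin of error = 0.04566.
CI: -0.10307 ± 0.04566 = (-0.1487, -0.0574).

(-0.1487, -0.0574)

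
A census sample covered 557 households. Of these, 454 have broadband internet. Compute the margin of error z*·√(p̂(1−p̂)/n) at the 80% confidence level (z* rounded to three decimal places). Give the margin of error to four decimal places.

With x = 454 successes in n = 557, p̂ = 0.81508.
SE(p̂) = √(0.81508·0.18492/557) = 0.016450.
The 80% critical value is z* = 1.282.
So ME = 0.0211.

ME = 0.0211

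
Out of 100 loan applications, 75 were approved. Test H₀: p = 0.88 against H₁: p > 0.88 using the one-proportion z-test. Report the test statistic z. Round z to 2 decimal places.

The sample proportion is 75/100 = 0.75000.
Under H₀, SE = √(p₀(1−p₀)/n) = √(0.88·0.12/100) = √0.001056000 = 0.032496.
z = (p̂ − p₀)/SE = (0.75000 − 0.88)/0.032496 = -4.00.

z = -4.00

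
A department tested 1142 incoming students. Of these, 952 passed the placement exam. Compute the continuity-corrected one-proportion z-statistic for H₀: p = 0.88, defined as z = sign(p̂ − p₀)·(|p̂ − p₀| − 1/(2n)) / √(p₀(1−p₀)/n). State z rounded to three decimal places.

With x = 952 successes in n = 1142, p̂ = 0.83363. p̂ − p₀ = -0.046375.
Continuity correction 1/(2n) = 1/2284 = 0.000438.
Corrected numerator: |-0.046375| − 0.000438 = 0.045937.
Under H₀, SE = √(p₀(1−p₀)/n) = √(0.88·0.12/1142) = √0.000092469 = 0.009616.
z = −0.045937/0.009616 = -4.777.

z = -4.777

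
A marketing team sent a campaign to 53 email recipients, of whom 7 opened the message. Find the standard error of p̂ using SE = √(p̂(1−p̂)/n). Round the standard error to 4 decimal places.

SE = 0.0465

p̂ = 7/53 = 0.13208.
p̂(1−p̂) = 0.114635.
SE = √(0.114635/53) = √0.002162925 = 0.0465.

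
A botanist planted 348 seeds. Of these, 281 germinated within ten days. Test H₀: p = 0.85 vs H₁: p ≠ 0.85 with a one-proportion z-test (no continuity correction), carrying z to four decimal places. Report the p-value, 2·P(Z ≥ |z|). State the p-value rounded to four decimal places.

p-value = 0.0263

p̂ = 281/348 = 0.80747.
SE₀ = √(0.85·0.15/348) = 0.019141.
z = (p̂ − p₀)/SE = (281/348 − 0.85)/0.019141 ≈ -2.2219.
p-value = 2·P(Z ≥ |z|) with z = -2.2219 → 0.0263.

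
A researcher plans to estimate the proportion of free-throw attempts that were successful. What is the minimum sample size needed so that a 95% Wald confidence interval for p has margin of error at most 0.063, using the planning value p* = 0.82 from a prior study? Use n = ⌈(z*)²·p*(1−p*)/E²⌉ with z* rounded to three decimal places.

z* = 1.960 at the 95% level.
p*(1−p*) = 0.82·0.18 = 0.1476.
Required n before rounding: 3.841600 × 0.1476 / 0.063² = 142.862.
⌈142.862⌉ = 143.

n = 143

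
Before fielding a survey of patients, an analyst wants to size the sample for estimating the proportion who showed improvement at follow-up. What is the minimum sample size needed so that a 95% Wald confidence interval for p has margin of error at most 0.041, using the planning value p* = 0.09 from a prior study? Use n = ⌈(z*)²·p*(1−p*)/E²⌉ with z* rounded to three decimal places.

n = 188

For 95% confidence, z* = 1.960.
p*(1−p*) = 0.0819.
Required n before rounding: 3.841600 × 0.0819 / 0.041² = 187.167.
Rounding up, n = 188.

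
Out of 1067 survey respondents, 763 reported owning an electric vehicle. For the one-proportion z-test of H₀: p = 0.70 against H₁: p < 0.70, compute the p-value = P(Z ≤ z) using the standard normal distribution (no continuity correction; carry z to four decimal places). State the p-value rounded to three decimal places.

The sample proportion is 763/1067 = 0.71509.
Null standard error: √(0.70·0.30/1067) = √0.000196813 = 0.014029.
Test statistic (full precision, shown to 4 dp): z = (763/1067 − 0.70)/SE₀ ≈ 1.0756.
p-value = P(Z ≤ z) with z = 1.0756 → 0.859.

p-value = 0.859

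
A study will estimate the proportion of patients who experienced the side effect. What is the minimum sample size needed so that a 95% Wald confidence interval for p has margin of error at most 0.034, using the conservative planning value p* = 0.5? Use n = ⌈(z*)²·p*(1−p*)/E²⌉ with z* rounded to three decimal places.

n = 831

The 95% critical value is z* = 1.960.
p*(1−p*) = 0.50·0.50 = 0.2500.
Required n before rounding: 3.841600 × 0.2500 / 0.034² = 830.796.
Rounding up, n = 831.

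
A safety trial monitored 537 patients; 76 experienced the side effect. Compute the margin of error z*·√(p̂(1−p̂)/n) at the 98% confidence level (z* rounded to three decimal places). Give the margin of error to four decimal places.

p̂ = 76/537 = 0.14153.
SE(p̂) = √(0.14153·0.85847/537) = 0.015042.
z* = 2.326 at the 98% level.
Margin of error = z*·SE = 2.326 × 0.015042 = 0.0350.

ME = 0.0350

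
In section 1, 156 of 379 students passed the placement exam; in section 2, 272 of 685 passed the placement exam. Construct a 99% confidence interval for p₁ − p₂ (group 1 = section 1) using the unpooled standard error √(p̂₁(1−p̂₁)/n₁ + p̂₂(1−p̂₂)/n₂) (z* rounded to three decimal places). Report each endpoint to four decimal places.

(-0.0665, 0.0955)

p̂₁ = 156/379 = 0.41161, p̂₂ = 272/685 = 0.39708; p̂₁ − p̂₂ = 0.01453.
SE = √(0.000639016 + 0.000349500) = √0.000988516 = 0.031441.
z* = 2.576 at the 99% level. Margin of error = 0.08099.
So the interval runs from -0.0665 to 0.0955.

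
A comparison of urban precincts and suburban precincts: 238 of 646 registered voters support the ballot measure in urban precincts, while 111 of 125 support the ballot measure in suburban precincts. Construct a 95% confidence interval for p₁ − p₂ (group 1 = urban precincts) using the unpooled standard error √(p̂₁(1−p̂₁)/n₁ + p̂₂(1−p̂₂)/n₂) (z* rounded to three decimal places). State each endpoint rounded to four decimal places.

(-0.5862, -0.4529)

p̂₁ = 0.36842, p̂₂ = 0.88800, so the observed difference is -0.51958.
Unpooled SE = √(p̂₁(1−p̂₁)/n₁ + p̂₂(1−p̂₂)/n₂) = √(0.000360197 + 0.000795648) = 0.033998.
For 95% confidence, z* = 1.960. Margin of error = 0.06664.
Interval: -0.51958 ± 0.06664 → (-0.5862, -0.4529).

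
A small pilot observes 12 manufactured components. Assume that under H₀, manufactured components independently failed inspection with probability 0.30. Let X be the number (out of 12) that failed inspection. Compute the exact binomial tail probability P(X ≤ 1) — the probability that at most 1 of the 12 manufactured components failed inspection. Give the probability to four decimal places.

P = 0.0850

X is binomial with n = 12 and p = 0.30.
P(X ≤ 1) = C(12,0)·0.30^0·0.70^12 + C(12,1)·0.30^1·0.70^11.
= 0.013841 + 0.071184 = 0.0850.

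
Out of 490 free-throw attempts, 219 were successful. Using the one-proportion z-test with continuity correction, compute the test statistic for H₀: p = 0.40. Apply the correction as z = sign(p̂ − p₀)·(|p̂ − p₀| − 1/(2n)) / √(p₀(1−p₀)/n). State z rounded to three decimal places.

p̂ = 219/490 = 0.44694. p̂ − p₀ = 0.046939.
1/(2n) = 0.001020.
Corrected numerator: |0.046939| − 0.001020 = 0.045919.
Under H₀, SE = √(p₀(1−p₀)/n) = √(0.40·0.60/490) = √0.000489796 = 0.022131.
z = (+)0.045919/0.022131 = 2.075.

z = 2.075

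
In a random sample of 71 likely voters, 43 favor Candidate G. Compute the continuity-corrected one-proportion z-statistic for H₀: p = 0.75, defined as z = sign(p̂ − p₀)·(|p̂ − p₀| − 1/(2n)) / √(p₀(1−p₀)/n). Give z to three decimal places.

p̂ = 43/71 = 0.60563. p̂ − p₀ = -0.144366.
Continuity correction 1/(2n) = 1/142 = 0.007042.
Corrected numerator: |-0.144366| − 0.007042 = 0.137324.
SE₀ = √(0.75·0.25/71) = 0.051389.
z = −0.137324/0.051389 = -2.672.

z = -2.672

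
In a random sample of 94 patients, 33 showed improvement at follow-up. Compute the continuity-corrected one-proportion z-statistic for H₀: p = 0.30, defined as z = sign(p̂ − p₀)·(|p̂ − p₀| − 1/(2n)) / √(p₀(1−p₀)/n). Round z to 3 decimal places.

Sample proportion p̂ = 33/94 = 0.35106. p̂ − p₀ = 0.051064.
1/(2n) = 0.005319.
Corrected numerator: |0.051064| − 0.005319 = 0.045745.
SE₀ = √(0.30·0.70/94) = 0.047266.
z = +0.045745/0.047266 = 0.968.

z = 0.968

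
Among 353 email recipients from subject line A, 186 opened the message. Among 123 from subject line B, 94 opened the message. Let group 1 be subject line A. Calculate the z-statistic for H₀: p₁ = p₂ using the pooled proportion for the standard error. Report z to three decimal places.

z = -4.605

p̂₁ = 186/353 = 0.52691, p̂₂ = 94/123 = 0.76423.
Pooled p̂ = (186+94)/(353+123) = 280/476 = 0.58824.
SE = √[p̂(1−p̂)(1/n₁+1/n₂)] = √[0.58824·0.41176·(1/353+1/123)] ≈ 0.051530.
z = -0.23732/0.051530 = -4.605.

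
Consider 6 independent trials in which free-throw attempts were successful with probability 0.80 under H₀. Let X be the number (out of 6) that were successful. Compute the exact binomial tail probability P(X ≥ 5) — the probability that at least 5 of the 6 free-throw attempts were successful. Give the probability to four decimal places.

X is binomial with n = 6 and p = 0.80.
P(X ≥ 5) = C(6,5)·0.80^5·0.20^1 + C(6,6)·0.80^6·0.20^0.
= 0.393216 + 0.262144 = 0.6554.

P = 0.6554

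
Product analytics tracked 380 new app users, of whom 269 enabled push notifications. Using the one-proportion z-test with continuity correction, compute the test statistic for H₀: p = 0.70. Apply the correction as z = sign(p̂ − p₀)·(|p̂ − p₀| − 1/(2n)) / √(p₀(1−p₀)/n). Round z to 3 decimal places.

With x = 269 successes in n = 380, p̂ = 0.70789. p̂ − p₀ = 0.007895.
1/(2n) = 0.001316.
Corrected numerator: |0.007895| − 0.001316 = 0.006579.
Null standard error: √(0.70·0.30/380) = √0.000552632 = 0.023508.
z = +0.006579/0.023508 = 0.280.

z = 0.280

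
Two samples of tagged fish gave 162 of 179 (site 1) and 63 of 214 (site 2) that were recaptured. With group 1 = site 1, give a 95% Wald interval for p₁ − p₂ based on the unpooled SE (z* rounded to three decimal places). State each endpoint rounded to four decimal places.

p̂₁ = 0.90503, p̂₂ = 0.29439, so the observed difference is 0.61064.
SE = √(0.000480181 + 0.000970680) = √0.001450861 = 0.038090.
The 95% critical value is z* = 1.960. Margin = 1.960·0.038090 = 0.07466.
CI: 0.61064 ± 0.07466 = (0.5360, 0.6853).

(0.5360, 0.6853)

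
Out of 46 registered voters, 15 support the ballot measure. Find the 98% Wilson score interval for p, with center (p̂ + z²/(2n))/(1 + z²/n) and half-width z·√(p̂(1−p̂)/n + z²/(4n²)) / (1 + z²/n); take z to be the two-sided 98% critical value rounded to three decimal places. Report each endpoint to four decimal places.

p̂ = 15/46 = 0.32609; z = 2.326, so z² = 5.410276.
1 + z²/n = 1.117615.
Center = (0.32609 + 0.058807)/1.117615 = 0.34439.
Radicand: p̂(1−p̂)/n + z²/(4n²) = 0.004777266 + 0.000639210 = 0.005416476.
Half-width = 2.326·√0.005416476/1.117615 = 0.15317.
CI: 0.34439 ± 0.15317 = (0.1912, 0.4976).

(0.1912, 0.4976)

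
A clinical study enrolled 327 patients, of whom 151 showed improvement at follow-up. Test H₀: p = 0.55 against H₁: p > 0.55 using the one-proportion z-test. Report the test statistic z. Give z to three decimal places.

Sample proportion p̂ = 151/327 = 0.46177.
Null standard error: √(0.55·0.45/327) = √0.000756881 = 0.027511.
z = (0.46177 − 0.55)/0.027511 = -0.08823/0.027511 = -3.207.

z = -3.207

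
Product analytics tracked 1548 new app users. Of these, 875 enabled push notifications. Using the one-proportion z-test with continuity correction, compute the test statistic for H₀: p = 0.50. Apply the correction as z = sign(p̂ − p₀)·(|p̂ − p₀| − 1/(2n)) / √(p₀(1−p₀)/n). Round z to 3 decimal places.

z = 5.109

The sample proportion is 875/1548 = 0.56525. p̂ − p₀ = 0.065245.
1/(2n) = 0.000323.
Corrected numerator: |0.065245| − 0.000323 = 0.064922.
SE₀ = √(0.50·0.50/1548) = 0.012708.
z = (+)0.064922/0.012708 = 5.109.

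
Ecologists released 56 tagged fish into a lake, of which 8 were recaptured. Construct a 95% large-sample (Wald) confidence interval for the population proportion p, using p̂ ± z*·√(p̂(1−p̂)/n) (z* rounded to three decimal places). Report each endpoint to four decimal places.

(0.0512, 0.2345)

With x = 8 successes in n = 56, p̂ = 0.14286.
SE = √(p̂(1−p̂)/n) = √(0.122449/56) = 0.046761.
z* = 1.960 at the 95% level.
Margin = 1.960·0.046761 = 0.09165.
So the interval runs from 0.0512 to 0.2345.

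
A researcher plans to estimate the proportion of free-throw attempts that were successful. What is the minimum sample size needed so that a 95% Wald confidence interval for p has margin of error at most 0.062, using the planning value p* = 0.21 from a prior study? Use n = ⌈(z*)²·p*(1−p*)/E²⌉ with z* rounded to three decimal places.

z* = 1.960 at the 95% level.
p*(1−p*) = 0.21·0.79 = 0.1659.
(z*)²·p*(1−p*)/E² = 3.841600·0.1659/0.003844 = 165.796.
Rounding up, n = 166.

n = 166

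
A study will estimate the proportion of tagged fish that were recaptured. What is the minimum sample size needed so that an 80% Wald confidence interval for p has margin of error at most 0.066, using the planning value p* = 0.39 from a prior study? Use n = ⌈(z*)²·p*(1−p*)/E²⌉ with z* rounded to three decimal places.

z* = 1.282 at the 80% level.
p*(1−p*) = 0.39·0.61 = 0.2379.
Required n before rounding: 1.643524 × 0.2379 / 0.066² = 89.760.
Rounding up, n = 90.

n = 90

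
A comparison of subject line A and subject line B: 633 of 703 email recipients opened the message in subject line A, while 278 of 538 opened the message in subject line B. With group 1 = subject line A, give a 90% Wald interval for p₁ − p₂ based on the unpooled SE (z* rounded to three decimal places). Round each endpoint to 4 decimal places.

p̂₁ = 633/703 = 0.90043, p̂₂ = 278/538 = 0.51673; p̂₁ − p̂₂ = 0.38370.
SE = √(0.000127537 + 0.000464164) = √0.000591701 = 0.024325.
The 90% critical value is z* = 1.645. Margin of error = 0.04001.
Interval: 0.38370 ± 0.04001 → (0.3437, 0.4237).

(0.3437, 0.4237)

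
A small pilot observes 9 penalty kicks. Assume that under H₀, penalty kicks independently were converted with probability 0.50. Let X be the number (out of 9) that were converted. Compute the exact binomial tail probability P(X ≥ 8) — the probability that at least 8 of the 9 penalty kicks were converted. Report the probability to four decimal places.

X ~ Binomial(n=9, p=0.50).
P(X ≥ 8) = C(9,8)·0.50^8·0.50^1 + C(9,9)·0.50^9·0.50^0.
= 0.017578 + 0.001953 = 0.0195.

P = 0.0195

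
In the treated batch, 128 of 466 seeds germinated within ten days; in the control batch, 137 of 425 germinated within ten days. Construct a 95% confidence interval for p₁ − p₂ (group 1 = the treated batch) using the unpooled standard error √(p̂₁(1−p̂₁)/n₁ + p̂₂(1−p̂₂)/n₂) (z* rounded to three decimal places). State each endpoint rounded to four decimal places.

(-0.1078, 0.0125)

p̂₁ = 128/466 = 0.27468, p̂₂ = 137/425 = 0.32235; p̂₁ − p̂₂ = -0.04767.
Unpooled SE = √(p̂₁(1−p̂₁)/n₁ + p̂₂(1−p̂₂)/n₂) = √(0.000427532 + 0.000513980) = 0.030684.
The 95% critical value is z* = 1.960. Margin of error = 0.06014.
CI: -0.04767 ± 0.06014 = (-0.1078, 0.0125).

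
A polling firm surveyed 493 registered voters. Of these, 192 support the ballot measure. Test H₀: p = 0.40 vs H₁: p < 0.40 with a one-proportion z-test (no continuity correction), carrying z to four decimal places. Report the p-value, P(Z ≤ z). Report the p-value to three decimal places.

p-value = 0.316

p̂ = 192/493 = 0.38945.
Under H₀, SE = √(p₀(1−p₀)/n) = √(0.40·0.60/493) = √0.000486815 = 0.022064.
Test statistic (full precision, shown to 4 dp): z = (192/493 − 0.40)/SE₀ ≈ -0.4781.
p-value = P(Z ≤ z) with z = -0.4781 → 0.316.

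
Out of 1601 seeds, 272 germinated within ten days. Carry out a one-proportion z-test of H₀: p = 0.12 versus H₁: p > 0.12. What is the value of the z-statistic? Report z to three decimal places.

z = 6.143

Sample proportion p̂ = 272/1601 = 0.16989.
Under H₀, SE = √(p₀(1−p₀)/n) = √(0.12·0.88/1601) = √0.000065959 = 0.008122.
z = (p̂ − p₀)/SE = (0.16989 − 0.12)/0.008122 = 6.143.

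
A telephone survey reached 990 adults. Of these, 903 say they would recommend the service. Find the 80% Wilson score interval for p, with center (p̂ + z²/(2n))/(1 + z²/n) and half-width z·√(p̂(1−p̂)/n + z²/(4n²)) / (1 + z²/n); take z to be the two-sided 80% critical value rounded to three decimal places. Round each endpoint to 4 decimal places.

Here p̂ = 903/990 = 0.91212 and z = 1.282 (z² = 1.643524).
Denominator 1 + z²/n = 1 + 1.643524/990 = 1.001660.
Adjusted center: (0.91212 + z²/(2n))/1.001660 = 0.91144.
Radicand: p̂(1−p̂)/n + z²/(4n²) = 0.000080966 + 0.000000419 = 0.000081385.
Half-width = 1.282·√0.000081385/1.001660 = 0.01155.
So the interval runs from 0.8999 to 0.9230.

(0.8999, 0.9230)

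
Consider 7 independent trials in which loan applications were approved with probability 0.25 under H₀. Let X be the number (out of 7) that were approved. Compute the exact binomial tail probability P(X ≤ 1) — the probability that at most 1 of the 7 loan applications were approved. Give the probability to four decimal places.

P = 0.4449

X ~ Binomial(n=7, p=0.25).
P(X ≤ 1) = C(7,0)·0.25^0·0.75^7 + C(7,1)·0.25^1·0.75^6.
= 0.133484 + 0.311462 = 0.4449.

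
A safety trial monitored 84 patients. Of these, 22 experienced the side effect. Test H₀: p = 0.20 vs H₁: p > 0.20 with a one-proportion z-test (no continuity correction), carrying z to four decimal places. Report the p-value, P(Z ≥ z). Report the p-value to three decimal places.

p-value = 0.078

With x = 22 successes in n = 84, p̂ = 0.26190.
Null standard error: √(0.20·0.80/84) = √0.001904762 = 0.043644.
z = (p̂ − p₀)/SE = (22/84 − 0.20)/0.043644 ≈ 1.4184.
From the standard normal, P(Z ≥ z) = 0.078.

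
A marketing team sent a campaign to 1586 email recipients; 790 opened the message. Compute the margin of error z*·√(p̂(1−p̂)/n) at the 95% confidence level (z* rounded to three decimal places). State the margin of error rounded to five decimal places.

ME = 0.02461

p̂ = 790/1586 = 0.49811.
SE(p̂) = √(0.49811·0.50189/1586) = 0.012555.
The 95% critical value is z* = 1.960.
ME = 1.960·0.012555 = 0.02461.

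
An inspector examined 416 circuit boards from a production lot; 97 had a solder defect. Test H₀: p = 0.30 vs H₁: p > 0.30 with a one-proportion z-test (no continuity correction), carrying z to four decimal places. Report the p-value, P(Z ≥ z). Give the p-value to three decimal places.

p-value = 0.999

Sample proportion p̂ = 97/416 = 0.23317.
SE₀ = √(0.30·0.70/416) = 0.022468.
z = (p̂ − p₀)/SE = (97/416 − 0.30)/0.022468 ≈ -2.9743.
p-value = P(Z ≥ z) with z = -2.9743 → 0.999.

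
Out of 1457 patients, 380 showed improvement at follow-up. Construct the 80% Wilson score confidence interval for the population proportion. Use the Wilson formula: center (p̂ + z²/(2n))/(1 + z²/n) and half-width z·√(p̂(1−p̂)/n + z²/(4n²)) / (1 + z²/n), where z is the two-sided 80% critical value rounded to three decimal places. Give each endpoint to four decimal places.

Here p̂ = 380/1457 = 0.26081 and z = 1.282 (z² = 1.643524).
1 + z²/n = 1.001128.
Adjusted center: (0.26081 + z²/(2n))/1.001128 = 0.26108.
Radicand: p̂(1−p̂)/n + z²/(4n²) = 0.000132319 + 0.000000194 = 0.000132513.
Half-width = 1.282·√0.000132513/1.001128 = 0.01474.
So the interval runs from 0.2463 to 0.2758.

(0.2463, 0.2758)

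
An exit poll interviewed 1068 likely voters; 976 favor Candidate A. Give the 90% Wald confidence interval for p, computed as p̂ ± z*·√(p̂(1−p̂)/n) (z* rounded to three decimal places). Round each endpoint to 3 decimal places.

(0.900, 0.928)

With x = 976 successes in n = 1068, p̂ = 0.91386.
Standard error of p̂: √(0.078722/1068) = √0.000073710 = 0.008585.
z* = 1.645 at the 90% level.
Margin of error: 1.645 × 0.008585 = 0.01412.
Interval: 0.91386 ± 0.01412 → (0.900, 0.928).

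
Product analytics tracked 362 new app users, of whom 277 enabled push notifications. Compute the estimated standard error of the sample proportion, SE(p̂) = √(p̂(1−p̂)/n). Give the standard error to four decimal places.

Sample proportion p̂ = 277/362 = 0.76519.
p̂(1−p̂) = 0.179674.
SE = √(0.179674/362) = √0.000496337 = 0.0223.

SE = 0.0223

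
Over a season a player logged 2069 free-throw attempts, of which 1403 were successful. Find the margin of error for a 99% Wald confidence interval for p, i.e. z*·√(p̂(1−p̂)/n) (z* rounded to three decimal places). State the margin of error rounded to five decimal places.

The sample proportion is 1403/2069 = 0.67811.
SE(p̂) = √(0.67811·0.32189/2069) = 0.010271.
For 99% confidence, z* = 2.576.
Margin of error = z*·SE = 2.576 × 0.010271 = 0.02646.

ME = 0.02646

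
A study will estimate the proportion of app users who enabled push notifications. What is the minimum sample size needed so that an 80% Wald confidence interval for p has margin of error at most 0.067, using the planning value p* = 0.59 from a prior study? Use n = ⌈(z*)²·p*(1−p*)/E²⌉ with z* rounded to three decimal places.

For 80% confidence, z* = 1.282.
p*(1−p*) = 0.59·0.41 = 0.2419.
(z*)²·p*(1−p*)/E² = 1.643524·0.2419/0.004489 = 88.565.
Rounding up, n = 89.

n = 89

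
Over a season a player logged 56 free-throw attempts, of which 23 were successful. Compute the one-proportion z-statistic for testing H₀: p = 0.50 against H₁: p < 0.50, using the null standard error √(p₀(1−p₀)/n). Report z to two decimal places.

p̂ = 23/56 = 0.41071.
Under H₀, SE = √(p₀(1−p₀)/n) = √(0.50·0.50/56) = √0.004464286 = 0.066815.
Test statistic: z = -0.08929/0.066815 = -1.34.

z = -1.34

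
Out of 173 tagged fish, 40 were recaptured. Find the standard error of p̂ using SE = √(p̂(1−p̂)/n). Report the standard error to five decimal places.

Sample proportion p̂ = 40/173 = 0.23121.
p̂(1−p̂) = 0.23121·0.76879 = 0.177752.
SE = √(0.177752/173) = √0.001027468 = 0.03205.

SE = 0.03205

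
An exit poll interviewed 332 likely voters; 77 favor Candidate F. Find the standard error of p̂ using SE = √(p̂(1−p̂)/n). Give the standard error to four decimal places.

With x = 77 successes in n = 332, p̂ = 0.23193.
p̂(1−p̂) = 0.23193·0.76807 = 0.178138.
SE = √(0.178138/332) = √0.000536560 = 0.0232.

SE = 0.0232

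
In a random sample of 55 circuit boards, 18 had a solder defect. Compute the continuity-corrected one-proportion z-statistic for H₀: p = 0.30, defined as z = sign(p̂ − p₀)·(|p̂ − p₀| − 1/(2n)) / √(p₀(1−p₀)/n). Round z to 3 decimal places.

p̂ = 18/55 = 0.32727. p̂ − p₀ = 0.027273.
Continuity correction 1/(2n) = 1/110 = 0.009091.
Corrected numerator: |0.027273| − 0.009091 = 0.018182.
SE₀ = √(0.30·0.70/55) = 0.061791.
z = (+)0.018182/0.061791 = 0.294.

z = 0.294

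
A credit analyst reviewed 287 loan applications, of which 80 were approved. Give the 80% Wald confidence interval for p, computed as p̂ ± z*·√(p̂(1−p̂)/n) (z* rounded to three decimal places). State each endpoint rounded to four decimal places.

Sample proportion p̂ = 80/287 = 0.27875.
SE(p̂) = √(0.27875·0.72125/287) = 0.026467.
For 80% confidence, z* = 1.282.
Margin = 1.282·0.026467 = 0.03393.
CI: 0.27875 ± 0.03393 = (0.2448, 0.3127).

(0.2448, 0.3127)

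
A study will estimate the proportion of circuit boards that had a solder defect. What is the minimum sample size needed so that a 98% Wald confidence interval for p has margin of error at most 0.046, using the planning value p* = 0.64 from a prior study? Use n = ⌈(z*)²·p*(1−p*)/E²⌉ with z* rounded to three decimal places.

z* = 2.326 at the 98% level.
p*(1−p*) = 0.64·0.36 = 0.2304.
(z*)²·p*(1−p*)/E² = 5.410276·0.2304/0.002116 = 589.096.
⌈589.096⌉ = 590.

n = 590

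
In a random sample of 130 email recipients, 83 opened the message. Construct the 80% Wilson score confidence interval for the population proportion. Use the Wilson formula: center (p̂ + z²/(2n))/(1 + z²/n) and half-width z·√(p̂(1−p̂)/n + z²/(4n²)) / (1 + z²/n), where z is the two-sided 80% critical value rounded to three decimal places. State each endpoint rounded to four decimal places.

Here p̂ = 83/130 = 0.63846 and z = 1.282 (z² = 1.643524).
1 + z²/n = 1.012642.
Center = (0.63846 + 0.006321)/1.012642 = 0.63673.
Radicand: p̂(1−p̂)/n + z²/(4n²) = 0.001775603 + 0.000024312 = 0.001799915.
Half-width = z·√(radicand)/denom = 1.282·0.042425/1.012642 = 0.05371.
So the interval runs from 0.5830 to 0.6904.

(0.5830, 0.6904)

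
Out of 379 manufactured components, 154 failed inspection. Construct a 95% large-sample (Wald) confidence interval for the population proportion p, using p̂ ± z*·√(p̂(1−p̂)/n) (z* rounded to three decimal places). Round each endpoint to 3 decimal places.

(0.357, 0.456)

Sample proportion p̂ = 154/379 = 0.40633.
Standard error of p̂: √(0.241226/379) = √0.000636481 = 0.025229.
z* = 1.960 at the 95% level.
Margin of error: 1.960 × 0.025229 = 0.04945.
CI: 0.40633 ± 0.04945 = (0.357, 0.456).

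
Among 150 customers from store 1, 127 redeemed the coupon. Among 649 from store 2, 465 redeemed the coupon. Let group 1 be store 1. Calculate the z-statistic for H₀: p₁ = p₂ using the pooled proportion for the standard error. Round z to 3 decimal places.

p̂₁ = 127/150 = 0.84667, p̂₂ = 465/649 = 0.71649.
Pooled p̂ = (127+465)/(150+649) = 592/799 = 0.74093.
Pooled SE = √[0.1919546·0.00820750] ≈ 0.039692.
z = 0.13018/0.039692 = 3.280.

z = 3.280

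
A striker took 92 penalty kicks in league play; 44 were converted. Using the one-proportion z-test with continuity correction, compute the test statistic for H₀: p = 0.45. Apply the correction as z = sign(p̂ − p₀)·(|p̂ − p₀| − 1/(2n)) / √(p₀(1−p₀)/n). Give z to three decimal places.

z = 0.440

Sample proportion p̂ = 44/92 = 0.47826. p̂ − p₀ = 0.028261.
Continuity correction 1/(2n) = 1/184 = 0.005435.
Corrected numerator: |0.028261| − 0.005435 = 0.022826.
Under H₀, SE = √(p₀(1−p₀)/n) = √(0.45·0.55/92) = √0.002690217 = 0.051867.
z = (+)0.022826/0.051867 = 0.440.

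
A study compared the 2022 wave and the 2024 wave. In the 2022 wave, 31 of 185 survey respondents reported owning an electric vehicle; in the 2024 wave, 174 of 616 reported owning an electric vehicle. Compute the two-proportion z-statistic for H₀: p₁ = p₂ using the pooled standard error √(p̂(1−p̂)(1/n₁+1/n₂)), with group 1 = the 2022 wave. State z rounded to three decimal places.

Sample proportions: p̂₁ = 31/185 = 0.16757 and p̂₂ = 174/616 = 0.28247.
Pooling: p̂ = 205/801 = 0.25593.
Pooled SE = √[0.1904299·0.00702878] ≈ 0.036585.
z = -0.11490/0.036585 = -3.141.

z = -3.141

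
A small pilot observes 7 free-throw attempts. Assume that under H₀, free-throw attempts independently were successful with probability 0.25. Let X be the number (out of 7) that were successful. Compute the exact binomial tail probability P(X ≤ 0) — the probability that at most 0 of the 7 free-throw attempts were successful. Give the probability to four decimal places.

X is binomial with n = 7 and p = 0.25.
P(X ≤ 0) = C(7,0)·0.25^0·0.75^7.
= 0.133484 = 0.1335.

P = 0.1335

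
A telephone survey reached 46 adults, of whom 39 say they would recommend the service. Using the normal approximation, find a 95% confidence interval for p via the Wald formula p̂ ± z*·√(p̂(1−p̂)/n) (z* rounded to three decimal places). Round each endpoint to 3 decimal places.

(0.744, 0.952)

The sample proportion is 39/46 = 0.84783.
SE = √(p̂(1−p̂)/n) = √(0.129017/46) = 0.052960.
For 95% confidence, z* = 1.960.
Margin = 1.960·0.052960 = 0.10380.
CI: 0.84783 ± 0.10380 = (0.744, 0.952).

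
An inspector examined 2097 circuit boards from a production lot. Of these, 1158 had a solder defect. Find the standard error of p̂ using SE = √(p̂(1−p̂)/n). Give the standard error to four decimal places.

SE = 0.0109

The sample proportion is 1158/2097 = 0.55222.
p̂(1−p̂) = 0.247273.
SE = √(0.247273/2097) = √0.000117918 = 0.0109.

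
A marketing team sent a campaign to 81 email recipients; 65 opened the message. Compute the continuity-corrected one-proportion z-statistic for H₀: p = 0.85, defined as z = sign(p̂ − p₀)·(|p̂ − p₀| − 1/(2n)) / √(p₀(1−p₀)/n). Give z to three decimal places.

z = -1.042

With x = 65 successes in n = 81, p̂ = 0.80247. p̂ − p₀ = -0.047531.
1/(2n) = 0.006173.
Corrected numerator: |-0.047531| − 0.006173 = 0.041358.
Null standard error: √(0.85·0.15/81) = √0.001574074 = 0.039675.
z = (−)0.041358/0.039675 = -1.042.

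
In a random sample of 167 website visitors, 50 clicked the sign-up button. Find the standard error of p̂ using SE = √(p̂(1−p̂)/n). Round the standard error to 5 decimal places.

SE = 0.03544

The sample proportion is 50/167 = 0.29940.
p̂(1−p̂) = 0.209760.
Dividing by n and taking the root: √0.001256048 = 0.03544.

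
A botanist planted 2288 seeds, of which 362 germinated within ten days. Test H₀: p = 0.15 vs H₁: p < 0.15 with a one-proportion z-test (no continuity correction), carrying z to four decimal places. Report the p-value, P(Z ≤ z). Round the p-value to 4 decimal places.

p-value = 0.8645

The sample proportion is 362/2288 = 0.15822.
SE₀ = √(0.15·0.85/2288) = 0.007465.
z = (p̂ − p₀)/SE = (362/2288 − 0.15)/0.007465 ≈ 1.1007.
p-value = P(Z ≤ z) with z = 1.1007 → 0.8645.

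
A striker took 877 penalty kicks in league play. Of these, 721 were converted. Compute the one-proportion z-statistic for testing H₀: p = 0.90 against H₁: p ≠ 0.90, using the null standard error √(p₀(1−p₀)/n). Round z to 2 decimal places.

z = -7.69

Sample proportion p̂ = 721/877 = 0.82212.
Null standard error: √(0.90·0.10/877) = √0.000102623 = 0.010130.
Test statistic: z = -0.07788/0.010130 = -7.69.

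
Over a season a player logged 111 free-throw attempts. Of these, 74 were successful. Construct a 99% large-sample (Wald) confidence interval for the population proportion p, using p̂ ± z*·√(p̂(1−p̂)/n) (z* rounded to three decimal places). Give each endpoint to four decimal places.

With x = 74 successes in n = 111, p̂ = 0.66667.
SE(p̂) = √(0.66667·0.33333/111) = 0.044744.
The 99% critical value is z* = 2.576.
Margin = 2.576·0.044744 = 0.11526.
Interval: 0.66667 ± 0.11526 → (0.5514, 0.7819).

(0.5514, 0.7819)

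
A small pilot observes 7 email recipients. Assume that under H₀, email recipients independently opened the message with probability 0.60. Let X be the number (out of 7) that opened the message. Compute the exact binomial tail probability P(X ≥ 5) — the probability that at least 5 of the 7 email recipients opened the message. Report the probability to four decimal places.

P = 0.4199

X is binomial with n = 7 and p = 0.60.
P(X ≥ 5) = C(7,5)·0.60^5·0.40^2 + C(7,6)·0.60^6·0.40^1 + C(7,7)·0.60^7·0.40^0.
= 0.261274 + 0.130637 + 0.027994 = 0.4199.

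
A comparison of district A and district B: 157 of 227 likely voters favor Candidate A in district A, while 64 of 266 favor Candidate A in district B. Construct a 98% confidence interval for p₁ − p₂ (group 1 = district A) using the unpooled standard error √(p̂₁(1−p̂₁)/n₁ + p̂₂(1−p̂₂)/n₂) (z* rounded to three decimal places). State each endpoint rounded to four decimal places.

p̂₁ = 0.69163, p̂₂ = 0.24060, so the observed difference is 0.45103.
SE = √(0.000939550 + 0.000686889) = √0.001626439 = 0.040329.
The 98% critical value is z* = 2.326. Margin of error = 0.09381.
Interval: 0.45103 ± 0.09381 → (0.3572, 0.5448).

(0.3572, 0.5448)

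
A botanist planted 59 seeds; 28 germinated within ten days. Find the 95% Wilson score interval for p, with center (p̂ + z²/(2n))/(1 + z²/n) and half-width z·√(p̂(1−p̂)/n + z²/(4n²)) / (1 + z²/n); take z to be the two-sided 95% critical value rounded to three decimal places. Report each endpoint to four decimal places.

(0.3527, 0.5996)

p̂ = 28/59 = 0.47458; z = 1.960, so z² = 3.841600.
1 + z²/n = 1.065112.
Center = (0.47458 + 0.032556)/1.065112 = 0.47613.
Radicand: p̂(1−p̂)/n + z²/(4n²) = 0.004226333 + 0.000275898 = 0.004502231.
Half-width = z·√(radicand)/denom = 1.960·0.067099/1.065112 = 0.12347.
CI: 0.47613 ± 0.12347 = (0.3527, 0.5996).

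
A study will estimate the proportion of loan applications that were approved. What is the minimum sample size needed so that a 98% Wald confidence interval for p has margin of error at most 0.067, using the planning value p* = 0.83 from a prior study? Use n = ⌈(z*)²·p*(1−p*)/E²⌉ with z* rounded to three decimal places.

For 98% confidence, z* = 2.326.
p*(1−p*) = 0.1411.
(z*)²·p*(1−p*)/E² = 5.410276·0.1411/0.004489 = 170.058.
Rounding up, n = 171.

n = 171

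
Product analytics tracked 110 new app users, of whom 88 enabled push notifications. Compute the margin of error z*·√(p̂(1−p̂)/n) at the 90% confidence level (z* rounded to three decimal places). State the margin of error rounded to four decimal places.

The sample proportion is 88/110 = 0.80000.
SE = √(p̂(1−p̂)/n) = √(0.160000/110) = 0.038139.
z* = 1.645 at the 90% level.
So ME = 0.0627.

ME = 0.0627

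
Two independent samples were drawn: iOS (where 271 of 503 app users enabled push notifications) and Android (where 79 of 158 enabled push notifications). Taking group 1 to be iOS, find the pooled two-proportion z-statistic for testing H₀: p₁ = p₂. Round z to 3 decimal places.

z = 0.852

p̂₁ = 271/503 = 0.53877, p̂₂ = 79/158 = 0.50000.
Pooling: p̂ = 350/661 = 0.52950.
Pooled SE = √[0.2491297·0.00831719] ≈ 0.045520.
z = 0.03877/0.045520 = 0.852.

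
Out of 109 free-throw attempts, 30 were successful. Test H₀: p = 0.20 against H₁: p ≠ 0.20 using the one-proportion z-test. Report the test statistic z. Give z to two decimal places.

z = 1.96

Sample proportion p̂ = 30/109 = 0.27523.
Null standard error: √(0.20·0.80/109) = √0.001467890 = 0.038313.
Test statistic: z = 0.07523/0.038313 = 1.96.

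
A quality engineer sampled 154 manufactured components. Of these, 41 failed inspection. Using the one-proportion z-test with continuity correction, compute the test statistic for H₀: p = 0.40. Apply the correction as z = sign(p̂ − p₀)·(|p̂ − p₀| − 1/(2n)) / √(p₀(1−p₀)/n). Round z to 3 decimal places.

z = -3.306

With x = 41 successes in n = 154, p̂ = 0.26623. p̂ − p₀ = -0.133766.
Continuity correction 1/(2n) = 1/308 = 0.003247.
Corrected numerator: |-0.133766| − 0.003247 = 0.130519.
Null standard error: √(0.40·0.60/154) = √0.001558442 = 0.039477.
z = −0.130519/0.039477 = -3.306.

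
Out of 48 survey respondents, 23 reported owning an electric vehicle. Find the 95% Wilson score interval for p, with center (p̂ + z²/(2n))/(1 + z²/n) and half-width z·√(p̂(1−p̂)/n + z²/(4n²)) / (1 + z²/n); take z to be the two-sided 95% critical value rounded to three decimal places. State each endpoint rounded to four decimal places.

(0.3447, 0.6167)

p̂ = 23/48 = 0.47917; z = 1.960, so z² = 3.841600.
1 + z²/n = 1.080033.
Adjusted center: (0.47917 + z²/(2n))/1.080033 = 0.48071.
Radicand: p̂(1−p̂)/n + z²/(4n²) = 0.005199291 + 0.000416840 = 0.005616131.
Half-width = z·√(radicand)/denom = 1.960·0.074941/1.080033 = 0.13600.
CI: 0.48071 ± 0.13600 = (0.3447, 0.6167).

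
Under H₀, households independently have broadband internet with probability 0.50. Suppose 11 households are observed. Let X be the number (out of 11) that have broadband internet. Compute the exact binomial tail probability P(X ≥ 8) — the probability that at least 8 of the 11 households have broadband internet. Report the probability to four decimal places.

P = 0.1133

X is binomial with n = 11 and p = 0.50.
P(X ≥ 8) = C(11,8)·0.50^8·0.50^3 + C(11,9)·0.50^9·0.50^2 + C(11,10)·0.50^10·0.50^1 + C(11,11)·0.50^11·0.50^0.
= 0.080566 + 0.026855 + 0.005371 + 0.000488 = 0.1133.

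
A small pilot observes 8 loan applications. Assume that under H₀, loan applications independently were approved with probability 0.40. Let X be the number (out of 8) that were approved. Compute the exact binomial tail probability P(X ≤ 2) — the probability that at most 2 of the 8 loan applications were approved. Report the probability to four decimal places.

X ~ Binomial(n=8, p=0.40).
P(X ≤ 2) = C(8,0)·0.40^0·0.60^8 + C(8,1)·0.40^1·0.60^7 + C(8,2)·0.40^2·0.60^6.
= 0.016796 + 0.089580 + 0.209019 = 0.3154.

P = 0.3154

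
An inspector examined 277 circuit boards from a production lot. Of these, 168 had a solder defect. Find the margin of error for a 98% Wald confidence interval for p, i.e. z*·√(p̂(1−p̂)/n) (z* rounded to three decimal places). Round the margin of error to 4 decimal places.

ME = 0.0683

The sample proportion is 168/277 = 0.60650.
SE(p̂) = √(0.60650·0.39350/277) = 0.029353.
The 98% critical value is z* = 2.326.
Margin of error = z*·SE = 2.326 × 0.029353 = 0.0683.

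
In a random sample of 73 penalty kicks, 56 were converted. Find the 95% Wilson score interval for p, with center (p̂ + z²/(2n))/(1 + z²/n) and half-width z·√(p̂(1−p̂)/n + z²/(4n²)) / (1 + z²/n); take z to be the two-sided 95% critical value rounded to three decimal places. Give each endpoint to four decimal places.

(0.6583, 0.8492)

p̂ = 56/73 = 0.76712; z = 1.960, so z² = 3.841600.
Denominator 1 + z²/n = 1 + 3.841600/73 = 1.052625.
Adjusted center: (0.76712 + z²/(2n))/1.052625 = 0.75377.
Radicand: p̂(1−p̂)/n + z²/(4n²) = 0.002447194 + 0.000180221 = 0.002627415.
Half-width = z·√(radicand)/denom = 1.960·0.051258/1.052625 = 0.09544.
So the interval runs from 0.6583 to 0.8492.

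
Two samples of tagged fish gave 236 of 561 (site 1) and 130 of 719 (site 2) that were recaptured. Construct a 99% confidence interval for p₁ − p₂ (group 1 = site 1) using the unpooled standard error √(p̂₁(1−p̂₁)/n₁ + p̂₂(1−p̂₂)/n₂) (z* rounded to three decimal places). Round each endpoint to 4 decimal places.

p̂₁ = 0.42068, p̂₂ = 0.18081, so the observed difference is 0.23987.
SE = √(0.000434417 + 0.000206002) = √0.000640419 = 0.025307.
z* = 2.576 at the 99% level. Margin = 2.576·0.025307 = 0.06519.
CI: 0.23987 ± 0.06519 = (0.1747, 0.3051).

(0.1747, 0.3051)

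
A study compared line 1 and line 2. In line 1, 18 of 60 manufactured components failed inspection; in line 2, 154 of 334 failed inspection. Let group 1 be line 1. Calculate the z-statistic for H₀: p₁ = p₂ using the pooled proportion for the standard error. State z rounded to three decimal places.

p̂₁ = 18/60 = 0.30000, p̂₂ = 154/334 = 0.46108.
Pooling: p̂ = 172/394 = 0.43655.
Pooled SE = √[0.2459739·0.01966068] ≈ 0.069541.
z = -0.16108/0.069541 = -2.316.

z = -2.316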